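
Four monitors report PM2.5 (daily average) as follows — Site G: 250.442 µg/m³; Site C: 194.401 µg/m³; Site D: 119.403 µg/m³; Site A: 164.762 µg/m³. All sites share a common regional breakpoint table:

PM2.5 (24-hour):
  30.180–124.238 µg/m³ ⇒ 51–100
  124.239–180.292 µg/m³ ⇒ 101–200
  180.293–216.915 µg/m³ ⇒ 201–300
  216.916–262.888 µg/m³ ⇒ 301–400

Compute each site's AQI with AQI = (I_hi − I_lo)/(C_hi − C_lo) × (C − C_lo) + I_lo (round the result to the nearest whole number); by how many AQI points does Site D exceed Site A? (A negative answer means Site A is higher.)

Site G: 250.442 lies in 216.916–262.888, so I_lo=301, I_hi=400, C_lo=216.916, C_hi=262.888.
(400−301)/(262.888−216.916) × (250.442−216.916) + 301 = 99/45.972 × 33.526 + 301 ≈ 373.20 → 373.
Site C: row 180.293–216.915 (AQI 201–300). (300−201)·(194.401−180.293)/(216.915−180.293) + 201 = 99·14.108/36.622 + 201 ≈ 239.14 → 239.
Site D 119.403: bracket 30.180–124.238 → index 51–100; slope 49/94.058, offset 89.223.
AQI = 51 + 49/94.058·89.223 ≈ 97.48 ⇒ 97.
Site A: 164.762 lies in 124.239–180.292, so I_lo=101, I_hi=200, C_lo=124.239, C_hi=180.292.
(200−101)/(180.292−124.239) × (164.762−124.239) + 101 = 99/56.053 × 40.523 + 101 ≈ 172.57 → 173.
AQIs: Site G=373, Site C=239, Site D=97, Site A=173. Site D (97) − Site A (173) = -76.

-76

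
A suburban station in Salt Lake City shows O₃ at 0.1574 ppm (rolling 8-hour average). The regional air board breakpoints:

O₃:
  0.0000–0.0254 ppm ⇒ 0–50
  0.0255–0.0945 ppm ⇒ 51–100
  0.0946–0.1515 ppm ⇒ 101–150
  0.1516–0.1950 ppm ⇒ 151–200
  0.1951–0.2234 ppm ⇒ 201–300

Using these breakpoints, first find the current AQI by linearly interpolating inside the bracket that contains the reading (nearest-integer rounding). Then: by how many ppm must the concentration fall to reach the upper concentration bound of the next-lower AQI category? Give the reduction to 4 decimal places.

0.0059

O₃ 0.1574: bracket 0.1516–0.1950 → index 151–200; slope 49/0.0434, offset 0.0058.
AQI = 151 + 49/0.0434·0.0058 ≈ 157.55 ⇒ 158.
Current AQI 158 is in the Unhealthy range (151–200). The next-lower category tops out at AQI 150, whose upper concentration bound is 0.1515 ppm.
Reduction needed = 0.1574 − 0.1515 = 0.0059 ppm.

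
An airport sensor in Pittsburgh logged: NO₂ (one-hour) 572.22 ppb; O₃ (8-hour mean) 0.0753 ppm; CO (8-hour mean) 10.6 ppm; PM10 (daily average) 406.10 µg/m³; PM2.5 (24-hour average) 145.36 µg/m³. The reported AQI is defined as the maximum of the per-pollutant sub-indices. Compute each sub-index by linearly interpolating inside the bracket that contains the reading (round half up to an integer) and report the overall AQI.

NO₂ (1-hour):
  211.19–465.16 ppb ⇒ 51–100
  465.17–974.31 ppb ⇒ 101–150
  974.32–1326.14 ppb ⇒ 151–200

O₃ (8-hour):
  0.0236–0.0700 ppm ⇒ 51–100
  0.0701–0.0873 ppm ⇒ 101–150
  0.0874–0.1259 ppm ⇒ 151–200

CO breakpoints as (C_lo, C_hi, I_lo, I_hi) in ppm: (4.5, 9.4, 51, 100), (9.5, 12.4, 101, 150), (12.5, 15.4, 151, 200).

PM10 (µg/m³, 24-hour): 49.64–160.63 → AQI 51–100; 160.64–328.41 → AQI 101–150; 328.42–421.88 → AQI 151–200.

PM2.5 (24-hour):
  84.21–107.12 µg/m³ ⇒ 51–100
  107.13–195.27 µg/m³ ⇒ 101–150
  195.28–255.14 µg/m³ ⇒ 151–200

NO₂: 572.22 ∈ [465.17, 974.31] ↔ index [101, 150].
101 + (572.22−465.17)·(150−101)/(974.31−465.17) = 101 + 107.05·49/509.14 ≈ 111.30, so AQI = 111.
O₃: 0.0753 lies in 0.0701–0.0873, so I_lo=101, I_hi=150, C_lo=0.0701, C_hi=0.0873.
(150−101)/(0.0873−0.0701) × (0.0753−0.0701) + 101 = 49/0.0172 × 0.0052 + 101 ≈ 115.81 → 116.
CO: 10.6 ∈ [9.5, 12.4] ↔ index [101, 150].
101 + (10.6−9.5)·(150−101)/(12.4−9.5) = 101 + 1.1·49/2.9 ≈ 119.59, so AQI = 120.
PM10: 406.10 lies in 328.42–421.88, so I_lo=151, I_hi=200, C_lo=328.42, C_hi=421.88.
(200−151)/(421.88−328.42) × (406.10−328.42) + 151 = 49/93.46 × 77.68 + 151 ≈ 191.73 → 192.
PM2.5: 145.36 ∈ [107.13, 195.27] ↔ index [101, 150].
101 + (145.36−107.13)·(150−101)/(195.27−107.13) = 101 + 38.23·49/88.14 ≈ 122.25, so AQI = 122.
Sub-indices: NO₂→111, O₃→116, CO→120, PM10→192, PM2.5→122. Overall AQI = max = 192; dominant pollutant is PM10.

192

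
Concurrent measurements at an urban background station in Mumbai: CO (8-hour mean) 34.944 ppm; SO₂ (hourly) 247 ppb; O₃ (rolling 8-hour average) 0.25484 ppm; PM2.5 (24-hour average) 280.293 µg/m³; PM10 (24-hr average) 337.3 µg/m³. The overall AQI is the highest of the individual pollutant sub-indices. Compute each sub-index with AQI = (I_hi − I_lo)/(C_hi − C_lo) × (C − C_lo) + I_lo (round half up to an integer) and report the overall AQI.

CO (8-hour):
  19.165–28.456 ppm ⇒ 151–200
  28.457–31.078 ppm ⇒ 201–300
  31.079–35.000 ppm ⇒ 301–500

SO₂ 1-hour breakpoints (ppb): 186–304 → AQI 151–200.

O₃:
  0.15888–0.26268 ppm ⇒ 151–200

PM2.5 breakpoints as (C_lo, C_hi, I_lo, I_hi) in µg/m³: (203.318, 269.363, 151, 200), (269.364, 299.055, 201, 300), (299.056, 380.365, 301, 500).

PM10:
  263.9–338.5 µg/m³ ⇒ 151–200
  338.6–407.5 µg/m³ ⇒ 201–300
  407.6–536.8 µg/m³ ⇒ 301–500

CO: 34.944 ∈ [31.079, 35.000] ↔ index [301, 500].
301 + (34.944−31.079)·(500−301)/(35.000−31.079) = 301 + 3.865·199/3.921 ≈ 497.16, so AQI = 497.
SO₂ 247: bracket 186–304 → index 151–200; slope 49/118, offset 61.
AQI = 151 + 49/118·61 ≈ 176.33 ⇒ 176.
O₃: 0.25484 lies in 0.15888–0.26268, so I_lo=151, I_hi=200, C_lo=0.15888, C_hi=0.26268.
(200−151)/(0.26268−0.15888) × (0.25484−0.15888) + 151 = 49/0.10380 × 0.09596 + 151 ≈ 196.30 → 196.
PM2.5: row 269.364–299.055 (AQI 201–300). (300−201)·(280.293−269.364)/(299.055−269.364) + 201 = 99·10.929/29.691 + 201 ≈ 237.44 → 237.
PM10: row 263.9–338.5 (AQI 151–200). (200−151)·(337.3−263.9)/(338.5−263.9) + 151 = 49·73.4/74.6 + 151 ≈ 199.21 → 199.
Sub-indices: CO→497, SO₂→176, O₃→196, PM2.5→237, PM10→199. Overall AQI = max = 497; dominant pollutant is CO.

497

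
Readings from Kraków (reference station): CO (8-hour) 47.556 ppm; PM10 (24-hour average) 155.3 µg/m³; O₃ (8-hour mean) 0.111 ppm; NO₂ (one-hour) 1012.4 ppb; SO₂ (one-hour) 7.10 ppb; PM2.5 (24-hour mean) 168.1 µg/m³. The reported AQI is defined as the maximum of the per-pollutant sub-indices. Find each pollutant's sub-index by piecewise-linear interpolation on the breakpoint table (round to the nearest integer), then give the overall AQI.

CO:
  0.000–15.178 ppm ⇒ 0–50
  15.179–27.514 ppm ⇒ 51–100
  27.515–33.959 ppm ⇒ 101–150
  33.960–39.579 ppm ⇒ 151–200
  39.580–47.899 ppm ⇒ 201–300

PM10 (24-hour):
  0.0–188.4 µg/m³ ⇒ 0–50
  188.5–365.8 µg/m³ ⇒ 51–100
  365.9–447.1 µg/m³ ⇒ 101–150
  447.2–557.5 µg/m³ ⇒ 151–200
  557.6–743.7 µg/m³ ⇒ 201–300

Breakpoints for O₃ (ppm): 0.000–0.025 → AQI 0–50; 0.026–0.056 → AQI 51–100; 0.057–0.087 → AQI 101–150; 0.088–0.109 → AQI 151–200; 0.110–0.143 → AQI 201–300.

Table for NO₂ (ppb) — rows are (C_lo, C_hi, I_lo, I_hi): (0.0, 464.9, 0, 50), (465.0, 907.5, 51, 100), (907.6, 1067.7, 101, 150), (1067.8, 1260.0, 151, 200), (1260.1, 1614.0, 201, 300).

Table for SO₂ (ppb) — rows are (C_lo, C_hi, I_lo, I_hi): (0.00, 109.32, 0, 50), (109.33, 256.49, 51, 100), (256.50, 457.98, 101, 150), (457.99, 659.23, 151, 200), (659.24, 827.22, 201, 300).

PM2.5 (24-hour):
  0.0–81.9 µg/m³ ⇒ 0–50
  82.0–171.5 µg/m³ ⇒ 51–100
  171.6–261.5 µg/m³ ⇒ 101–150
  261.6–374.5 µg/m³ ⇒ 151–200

296

CO: 47.556 lies in 39.580–47.899, so I_lo=201, I_hi=300, C_lo=39.580, C_hi=47.899.
(300−201)/(47.899−39.580) × (47.556−39.580) + 201 = 99/8.319 × 7.976 + 201 ≈ 295.92 → 296.
PM10: 155.3 ∈ [0.0, 188.4] ↔ index [0, 50].
0 + (155.3−0.0)·(50−0)/(188.4−0.0) = 0 + 155.3·50/188.4 ≈ 41.22, so AQI = 41.
O₃ 0.111: bracket 0.110–0.143 → index 201–300; slope 99/0.033, offset 0.001.
AQI = 201 + 99/0.033·0.001 ≈ 204.00 ⇒ 204.
NO₂: row 907.6–1067.7 (AQI 101–150). (150−101)·(1012.4−907.6)/(1067.7−907.6) + 101 = 49·104.8/160.1 + 101 ≈ 133.07 → 133.
SO₂ 7.10: bracket 0.00–109.32 → index 0–50; slope 50/109.32, offset 7.10.
AQI = 0 + 50/109.32·7.10 ≈ 3.25 ⇒ 3.
PM2.5 168.1: bracket 82.0–171.5 → index 51–100; slope 49/89.5, offset 86.1.
AQI = 51 + 49/89.5·86.1 ≈ 98.14 ⇒ 98.
Sub-indices: CO→296, PM10→41, O₃→204, NO₂→133, SO₂→3, PM2.5→98. Overall AQI = max = 296; dominant pollutant is CO.
AQI 296: Very Unhealthy.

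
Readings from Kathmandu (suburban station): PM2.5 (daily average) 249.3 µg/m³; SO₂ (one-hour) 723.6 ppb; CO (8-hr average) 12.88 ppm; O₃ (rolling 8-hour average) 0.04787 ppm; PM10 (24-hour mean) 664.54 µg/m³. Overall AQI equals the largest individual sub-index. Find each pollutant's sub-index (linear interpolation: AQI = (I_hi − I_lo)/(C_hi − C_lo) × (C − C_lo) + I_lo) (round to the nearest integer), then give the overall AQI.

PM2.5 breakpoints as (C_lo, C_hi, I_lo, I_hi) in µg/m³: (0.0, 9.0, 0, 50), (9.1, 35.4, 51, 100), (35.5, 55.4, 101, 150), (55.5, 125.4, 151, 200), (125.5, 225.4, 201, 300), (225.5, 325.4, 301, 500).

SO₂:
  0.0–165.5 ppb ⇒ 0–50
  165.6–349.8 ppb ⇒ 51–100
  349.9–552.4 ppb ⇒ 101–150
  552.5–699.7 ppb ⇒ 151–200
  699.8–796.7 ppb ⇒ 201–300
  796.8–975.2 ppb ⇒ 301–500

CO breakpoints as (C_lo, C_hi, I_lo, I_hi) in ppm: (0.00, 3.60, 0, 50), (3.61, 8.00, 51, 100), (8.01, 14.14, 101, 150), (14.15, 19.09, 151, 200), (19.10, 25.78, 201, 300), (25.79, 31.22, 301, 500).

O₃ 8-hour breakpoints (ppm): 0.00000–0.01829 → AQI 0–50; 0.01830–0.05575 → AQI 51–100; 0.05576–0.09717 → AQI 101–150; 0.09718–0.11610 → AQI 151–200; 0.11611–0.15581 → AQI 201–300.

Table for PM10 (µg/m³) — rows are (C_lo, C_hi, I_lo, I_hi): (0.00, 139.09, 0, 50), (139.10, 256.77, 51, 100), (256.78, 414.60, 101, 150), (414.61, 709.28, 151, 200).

PM2.5: 249.3 lies in 225.5–325.4, so I_lo=301, I_hi=500, C_lo=225.5, C_hi=325.4.
(500−301)/(325.4−225.5) × (249.3−225.5) + 301 = 199/99.9 × 23.8 + 301 ≈ 348.41 → 348.
SO₂: 723.6 ∈ [699.8, 796.7] ↔ index [201, 300].
201 + (723.6−699.8)·(300−201)/(796.7−699.8) = 201 + 23.8·99/96.9 ≈ 225.32, so AQI = 225.
CO: row 8.01–14.14 (AQI 101–150). (150−101)·(12.88−8.01)/(14.14−8.01) + 101 = 49·4.87/6.13 + 101 ≈ 139.93 → 140.
O₃: 0.04787 lies in 0.01830–0.05575, so I_lo=51, I_hi=100, C_lo=0.01830, C_hi=0.05575.
(100−51)/(0.05575−0.01830) × (0.04787−0.01830) + 51 = 49/0.03745 × 0.02957 + 51 ≈ 89.69 → 90.
PM10: 664.54 lies in 414.61–709.28, so I_lo=151, I_hi=200, C_lo=414.61, C_hi=709.28.
(200−151)/(709.28−414.61) × (664.54−414.61) + 151 = 49/294.67 × 249.93 + 151 ≈ 192.56 → 193.
Sub-indices: PM2.5→348, SO₂→225, CO→140, O₃→90, PM10→193. Overall AQI = max = 348; dominant pollutant is PM2.5.
AQI 348: Hazardous.

348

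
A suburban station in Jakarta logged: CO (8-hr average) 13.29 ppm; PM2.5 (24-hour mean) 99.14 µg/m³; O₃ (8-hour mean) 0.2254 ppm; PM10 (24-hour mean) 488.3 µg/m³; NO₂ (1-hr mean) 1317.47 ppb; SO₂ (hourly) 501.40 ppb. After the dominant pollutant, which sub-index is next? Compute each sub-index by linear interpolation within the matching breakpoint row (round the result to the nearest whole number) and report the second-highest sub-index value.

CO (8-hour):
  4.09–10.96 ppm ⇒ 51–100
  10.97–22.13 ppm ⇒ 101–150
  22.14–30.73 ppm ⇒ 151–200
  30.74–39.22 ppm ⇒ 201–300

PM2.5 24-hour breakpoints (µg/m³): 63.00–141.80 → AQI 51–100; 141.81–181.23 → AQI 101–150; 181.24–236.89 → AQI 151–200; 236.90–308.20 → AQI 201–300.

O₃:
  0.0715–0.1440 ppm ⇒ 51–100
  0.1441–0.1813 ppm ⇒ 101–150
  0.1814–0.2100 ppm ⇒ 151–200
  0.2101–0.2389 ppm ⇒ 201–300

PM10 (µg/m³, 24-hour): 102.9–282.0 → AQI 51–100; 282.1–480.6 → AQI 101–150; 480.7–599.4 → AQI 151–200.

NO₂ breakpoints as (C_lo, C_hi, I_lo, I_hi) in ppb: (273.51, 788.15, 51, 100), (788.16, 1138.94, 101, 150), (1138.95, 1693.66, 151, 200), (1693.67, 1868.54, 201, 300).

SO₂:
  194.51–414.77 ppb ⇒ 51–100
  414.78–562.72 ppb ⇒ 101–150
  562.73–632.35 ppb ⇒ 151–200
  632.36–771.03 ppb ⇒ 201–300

CO: 13.29 lies in 10.97–22.13, so I_lo=101, I_hi=150, C_lo=10.97, C_hi=22.13.
(150−101)/(22.13−10.97) × (13.29−10.97) + 101 = 49/11.16 × 2.32 + 101 ≈ 111.19 → 111.
PM2.5: row 63.00–141.80 (AQI 51–100). (100−51)·(99.14−63.00)/(141.80−63.00) + 51 = 49·36.14/78.80 + 51 ≈ 73.47 → 73.
O₃: 0.2254 lies in 0.2101–0.2389, so I_lo=201, I_hi=300, C_lo=0.2101, C_hi=0.2389.
(300−201)/(0.2389−0.2101) × (0.2254−0.2101) + 201 = 99/0.0288 × 0.0153 + 201 ≈ 253.59 → 254.
PM10: 488.3 ∈ [480.7, 599.4] ↔ index [151, 200].
151 + (488.3−480.7)·(200−151)/(599.4−480.7) = 151 + 7.6·49/118.7 ≈ 154.14, so AQI = 154.
NO₂: 1317.47 ∈ [1138.95, 1693.66] ↔ index [151, 200].
151 + (1317.47−1138.95)·(200−151)/(1693.66−1138.95) = 151 + 178.52·49/554.71 ≈ 166.77, so AQI = 167.
SO₂: 501.40 ∈ [414.78, 562.72] ↔ index [101, 150].
101 + (501.40−414.78)·(150−101)/(562.72−414.78) = 101 + 86.62·49/147.94 ≈ 129.69, so AQI = 130.
Sub-indices: CO→111, PM2.5→73, O₃→254, PM10→154, NO₂→167, SO₂→130. Ranked high→low: 254, 167, 154, 130, 111, 73. Second-highest sub-index = 167.

167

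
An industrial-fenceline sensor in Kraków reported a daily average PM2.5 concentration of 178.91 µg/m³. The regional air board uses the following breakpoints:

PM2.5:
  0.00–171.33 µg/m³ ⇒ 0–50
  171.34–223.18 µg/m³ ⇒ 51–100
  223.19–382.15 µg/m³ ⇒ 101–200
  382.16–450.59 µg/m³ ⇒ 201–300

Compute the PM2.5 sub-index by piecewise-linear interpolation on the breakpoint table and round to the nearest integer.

58

PM2.5: 178.91 lies in 171.34–223.18, so I_lo=51, I_hi=100, C_lo=171.34, C_hi=223.18.
(100−51)/(223.18−171.34) × (178.91−171.34) + 51 = 49/51.84 × 7.57 + 51 ≈ 58.16 → 58.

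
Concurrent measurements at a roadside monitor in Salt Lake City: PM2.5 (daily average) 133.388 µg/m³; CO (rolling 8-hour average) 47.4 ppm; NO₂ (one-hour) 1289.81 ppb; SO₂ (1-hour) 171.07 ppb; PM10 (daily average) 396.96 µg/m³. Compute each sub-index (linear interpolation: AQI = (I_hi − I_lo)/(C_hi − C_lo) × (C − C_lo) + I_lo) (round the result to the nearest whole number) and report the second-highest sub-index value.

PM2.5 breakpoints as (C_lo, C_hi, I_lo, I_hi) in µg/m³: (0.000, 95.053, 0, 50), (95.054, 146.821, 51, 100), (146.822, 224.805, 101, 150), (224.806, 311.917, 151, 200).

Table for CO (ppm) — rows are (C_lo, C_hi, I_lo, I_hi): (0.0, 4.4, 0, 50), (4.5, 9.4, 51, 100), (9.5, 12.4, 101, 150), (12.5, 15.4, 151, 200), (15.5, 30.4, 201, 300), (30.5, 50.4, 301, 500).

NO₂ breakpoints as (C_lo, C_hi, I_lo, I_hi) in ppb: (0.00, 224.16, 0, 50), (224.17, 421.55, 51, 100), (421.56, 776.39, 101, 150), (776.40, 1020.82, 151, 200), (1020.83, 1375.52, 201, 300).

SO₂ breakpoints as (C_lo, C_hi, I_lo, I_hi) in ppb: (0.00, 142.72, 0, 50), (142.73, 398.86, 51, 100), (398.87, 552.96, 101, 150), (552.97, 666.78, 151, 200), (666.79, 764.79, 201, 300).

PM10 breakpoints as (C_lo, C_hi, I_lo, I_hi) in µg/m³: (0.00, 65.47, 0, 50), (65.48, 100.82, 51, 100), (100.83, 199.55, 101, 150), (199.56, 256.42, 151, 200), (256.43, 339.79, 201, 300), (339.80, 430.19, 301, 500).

427

PM2.5: 133.388 lies in 95.054–146.821, so I_lo=51, I_hi=100, C_lo=95.054, C_hi=146.821.
(100−51)/(146.821−95.054) × (133.388−95.054) + 51 = 49/51.767 × 38.334 + 51 ≈ 87.29 → 87.
CO: row 30.5–50.4 (AQI 301–500). (500−301)·(47.4−30.5)/(50.4−30.5) + 301 = 199·16.9/19.9 + 301 ≈ 470.00 → 470.
NO₂: row 1020.83–1375.52 (AQI 201–300). (300−201)·(1289.81−1020.83)/(1375.52−1020.83) + 201 = 99·268.98/354.69 + 201 ≈ 276.08 → 276.
SO₂: row 142.73–398.86 (AQI 51–100). (100−51)·(171.07−142.73)/(398.86−142.73) + 51 = 49·28.34/256.13 + 51 ≈ 56.42 → 56.
PM10: row 339.80–430.19 (AQI 301–500). (500−301)·(396.96−339.80)/(430.19−339.80) + 301 = 199·57.16/90.39 + 301 ≈ 426.84 → 427.
Sub-indices: PM2.5→87, CO→470, NO₂→276, SO₂→56, PM10→427. Ranked high→low: 470, 427, 276, 87, 56. Second-highest sub-index = 427.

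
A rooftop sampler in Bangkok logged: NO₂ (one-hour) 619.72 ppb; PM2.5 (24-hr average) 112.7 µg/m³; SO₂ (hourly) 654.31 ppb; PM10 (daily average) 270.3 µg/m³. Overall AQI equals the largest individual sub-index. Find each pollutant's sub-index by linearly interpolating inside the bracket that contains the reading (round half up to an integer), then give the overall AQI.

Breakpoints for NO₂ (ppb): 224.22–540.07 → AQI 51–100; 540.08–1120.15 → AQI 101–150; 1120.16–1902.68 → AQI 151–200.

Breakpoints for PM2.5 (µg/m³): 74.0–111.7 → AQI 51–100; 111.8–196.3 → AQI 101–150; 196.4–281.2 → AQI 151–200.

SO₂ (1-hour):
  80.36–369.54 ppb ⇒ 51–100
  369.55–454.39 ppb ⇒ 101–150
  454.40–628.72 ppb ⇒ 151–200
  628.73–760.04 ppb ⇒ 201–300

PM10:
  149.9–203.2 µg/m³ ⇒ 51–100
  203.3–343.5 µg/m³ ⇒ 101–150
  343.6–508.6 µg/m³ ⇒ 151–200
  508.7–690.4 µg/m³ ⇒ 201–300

220

NO₂: 619.72 ∈ [540.08, 1120.15] ↔ index [101, 150].
101 + (619.72−540.08)·(150−101)/(1120.15−540.08) = 101 + 79.64·49/580.07 ≈ 107.73, so AQI = 108.
PM2.5 112.7: bracket 111.8–196.3 → index 101–150; slope 49/84.5, offset 0.9.
AQI = 101 + 49/84.5·0.9 ≈ 101.52 ⇒ 102.
SO₂: 654.31 lies in 628.73–760.04, so I_lo=201, I_hi=300, C_lo=628.73, C_hi=760.04.
(300−201)/(760.04−628.73) × (654.31−628.73) + 201 = 99/131.31 × 25.58 + 201 ≈ 220.29 → 220.
PM10: 270.3 ∈ [203.3, 343.5] ↔ index [101, 150].
101 + (270.3−203.3)·(150−101)/(343.5−203.3) = 101 + 67.0·49/140.2 ≈ 124.42, so AQI = 124.
Sub-indices: NO₂→108, PM2.5→102, SO₂→220, PM10→124. Overall AQI = max = 220; dominant pollutant is SO₂.
AQI 220: Very Unhealthy.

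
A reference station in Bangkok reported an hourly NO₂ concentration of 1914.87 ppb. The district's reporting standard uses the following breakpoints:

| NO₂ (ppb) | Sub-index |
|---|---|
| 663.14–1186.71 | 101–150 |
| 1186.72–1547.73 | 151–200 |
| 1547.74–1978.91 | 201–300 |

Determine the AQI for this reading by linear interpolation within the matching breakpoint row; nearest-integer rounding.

285

NO₂: row 1547.74–1978.91 (AQI 201–300). (300−201)·(1914.87−1547.74)/(1978.91−1547.74) + 201 = 99·367.13/431.17 + 201 ≈ 285.30 → 285.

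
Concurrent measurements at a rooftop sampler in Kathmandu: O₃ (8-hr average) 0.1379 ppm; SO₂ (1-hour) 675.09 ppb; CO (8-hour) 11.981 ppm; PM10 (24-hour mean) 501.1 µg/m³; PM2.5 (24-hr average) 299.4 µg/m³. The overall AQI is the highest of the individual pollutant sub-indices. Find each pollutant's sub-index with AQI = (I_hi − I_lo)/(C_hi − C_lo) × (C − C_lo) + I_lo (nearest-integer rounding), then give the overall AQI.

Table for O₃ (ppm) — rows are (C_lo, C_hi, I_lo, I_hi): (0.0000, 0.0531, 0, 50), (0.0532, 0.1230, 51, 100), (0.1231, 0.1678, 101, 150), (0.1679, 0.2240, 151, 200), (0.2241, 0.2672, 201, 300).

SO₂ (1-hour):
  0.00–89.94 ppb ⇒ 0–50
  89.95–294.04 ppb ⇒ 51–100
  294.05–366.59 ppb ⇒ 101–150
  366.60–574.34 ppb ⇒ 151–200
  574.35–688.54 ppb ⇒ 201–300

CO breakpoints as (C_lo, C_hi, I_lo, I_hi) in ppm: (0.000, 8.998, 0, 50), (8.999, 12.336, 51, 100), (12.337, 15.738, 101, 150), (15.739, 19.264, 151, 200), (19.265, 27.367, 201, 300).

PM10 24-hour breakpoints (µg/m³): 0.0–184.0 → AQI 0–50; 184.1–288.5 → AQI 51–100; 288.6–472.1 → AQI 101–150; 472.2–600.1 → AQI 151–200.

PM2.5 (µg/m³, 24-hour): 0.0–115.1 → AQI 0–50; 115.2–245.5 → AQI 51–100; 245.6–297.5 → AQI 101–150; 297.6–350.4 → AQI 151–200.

288

O₃ 0.1379: bracket 0.1231–0.1678 → index 101–150; slope 49/0.0447, offset 0.0148.
AQI = 101 + 49/0.0447·0.0148 ≈ 117.22 ⇒ 117.
SO₂: 675.09 ∈ [574.35, 688.54] ↔ index [201, 300].
201 + (675.09−574.35)·(300−201)/(688.54−574.35) = 201 + 100.74·99/114.19 ≈ 288.34, so AQI = 288.
CO: 11.981 ∈ [8.999, 12.336] ↔ index [51, 100].
51 + (11.981−8.999)·(100−51)/(12.336−8.999) = 51 + 2.982·49/3.337 ≈ 94.79, so AQI = 95.
PM10: 501.1 lies in 472.2–600.1, so I_lo=151, I_hi=200, C_lo=472.2, C_hi=600.1.
(200−151)/(600.1−472.2) × (501.1−472.2) + 151 = 49/127.9 × 28.9 + 151 ≈ 162.07 → 162.
PM2.5: 299.4 ∈ [297.6, 350.4] ↔ index [151, 200].
151 + (299.4−297.6)·(200−151)/(350.4−297.6) = 151 + 1.8·49/52.8 ≈ 152.67, so AQI = 153.
Sub-indices: O₃→117, SO₂→288, CO→95, PM10→162, PM2.5→153. Overall AQI = max = 288; dominant pollutant is SO₂.
AQI 288: Very Unhealthy.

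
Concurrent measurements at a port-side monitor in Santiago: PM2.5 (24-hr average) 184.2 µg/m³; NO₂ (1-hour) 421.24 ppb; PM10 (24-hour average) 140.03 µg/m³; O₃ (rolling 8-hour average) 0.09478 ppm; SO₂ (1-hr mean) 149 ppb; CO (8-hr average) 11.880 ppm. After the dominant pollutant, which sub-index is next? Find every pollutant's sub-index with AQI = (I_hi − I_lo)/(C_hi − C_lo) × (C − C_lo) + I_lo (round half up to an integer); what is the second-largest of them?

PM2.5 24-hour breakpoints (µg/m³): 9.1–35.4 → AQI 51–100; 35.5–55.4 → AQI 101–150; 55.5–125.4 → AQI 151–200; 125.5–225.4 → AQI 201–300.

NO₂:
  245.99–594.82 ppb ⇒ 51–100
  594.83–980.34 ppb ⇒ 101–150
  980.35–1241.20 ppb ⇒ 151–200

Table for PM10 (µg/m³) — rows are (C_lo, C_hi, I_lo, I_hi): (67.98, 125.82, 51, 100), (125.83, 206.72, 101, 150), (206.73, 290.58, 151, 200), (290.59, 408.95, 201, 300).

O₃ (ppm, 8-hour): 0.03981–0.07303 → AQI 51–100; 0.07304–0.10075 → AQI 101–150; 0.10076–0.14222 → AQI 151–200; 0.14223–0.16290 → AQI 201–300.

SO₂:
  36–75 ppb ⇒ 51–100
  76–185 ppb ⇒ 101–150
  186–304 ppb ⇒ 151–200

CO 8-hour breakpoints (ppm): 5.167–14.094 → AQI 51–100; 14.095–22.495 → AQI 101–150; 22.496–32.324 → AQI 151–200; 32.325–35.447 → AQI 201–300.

139

PM2.5: row 125.5–225.4 (AQI 201–300). (300−201)·(184.2−125.5)/(225.4−125.5) + 201 = 99·58.7/99.9 + 201 ≈ 259.17 → 259.
NO₂: 421.24 ∈ [245.99, 594.82] ↔ index [51, 100].
51 + (421.24−245.99)·(100−51)/(594.82−245.99) = 51 + 175.25·49/348.83 ≈ 75.62, so AQI = 76.
PM10: row 125.83–206.72 (AQI 101–150). (150−101)·(140.03−125.83)/(206.72−125.83) + 101 = 49·14.20/80.89 + 101 ≈ 109.60 → 110.
O₃: row 0.07304–0.10075 (AQI 101–150). (150−101)·(0.09478−0.07304)/(0.10075−0.07304) + 101 = 49·0.02174/0.02771 + 101 ≈ 139.44 → 139.
SO₂: 149 lies in 76–185, so I_lo=101, I_hi=150, C_lo=76, C_hi=185.
(150−101)/(185−76) × (149−76) + 101 = 49/109 × 73 + 101 ≈ 133.82 → 134.
CO 11.880: bracket 5.167–14.094 → index 51–100; slope 49/8.927, offset 6.713.
AQI = 51 + 49/8.927·6.713 ≈ 87.85 ⇒ 88.
Sub-indices: PM2.5→259, NO₂→76, PM10→110, O₃→139, SO₂→134, CO→88. Ranked high→low: 259, 139, 134, 110, 88, 76. Second-highest sub-index = 139.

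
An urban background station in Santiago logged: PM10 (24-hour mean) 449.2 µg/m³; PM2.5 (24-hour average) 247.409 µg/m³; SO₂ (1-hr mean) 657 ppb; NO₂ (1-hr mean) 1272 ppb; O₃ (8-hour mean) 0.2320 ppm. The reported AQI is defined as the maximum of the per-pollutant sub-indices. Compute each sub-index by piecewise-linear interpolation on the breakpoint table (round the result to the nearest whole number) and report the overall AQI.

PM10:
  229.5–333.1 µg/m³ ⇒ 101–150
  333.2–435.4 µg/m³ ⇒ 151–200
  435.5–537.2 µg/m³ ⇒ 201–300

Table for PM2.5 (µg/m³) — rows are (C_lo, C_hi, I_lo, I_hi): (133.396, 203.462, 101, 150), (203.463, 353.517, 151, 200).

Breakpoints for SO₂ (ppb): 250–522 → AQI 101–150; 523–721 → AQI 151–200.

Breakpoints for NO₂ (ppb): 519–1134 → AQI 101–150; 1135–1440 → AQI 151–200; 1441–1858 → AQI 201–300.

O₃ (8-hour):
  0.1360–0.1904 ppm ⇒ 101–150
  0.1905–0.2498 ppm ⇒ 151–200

214

PM10 449.2: bracket 435.5–537.2 → index 201–300; slope 99/101.7, offset 13.7.
AQI = 201 + 99/101.7·13.7 ≈ 214.34 ⇒ 214.
PM2.5: 247.409 lies in 203.463–353.517, so I_lo=151, I_hi=200, C_lo=203.463, C_hi=353.517.
(200−151)/(353.517−203.463) × (247.409−203.463) + 151 = 49/150.054 × 43.946 + 151 ≈ 165.35 → 165.
SO₂: row 523–721 (AQI 151–200). (200−151)·(657−523)/(721−523) + 151 = 49·134/198 + 151 ≈ 184.16 → 184.
NO₂ 1272: bracket 1135–1440 → index 151–200; slope 49/305, offset 137.
AQI = 151 + 49/305·137 ≈ 173.01 ⇒ 173.
O₃: row 0.1905–0.2498 (AQI 151–200). (200−151)·(0.2320−0.1905)/(0.2498−0.1905) + 151 = 49·0.0415/0.0593 + 151 ≈ 185.29 → 185.
Sub-indices: PM10→214, PM2.5→165, SO₂→184, NO₂→173, O₃→185. Overall AQI = max = 214; dominant pollutant is PM10.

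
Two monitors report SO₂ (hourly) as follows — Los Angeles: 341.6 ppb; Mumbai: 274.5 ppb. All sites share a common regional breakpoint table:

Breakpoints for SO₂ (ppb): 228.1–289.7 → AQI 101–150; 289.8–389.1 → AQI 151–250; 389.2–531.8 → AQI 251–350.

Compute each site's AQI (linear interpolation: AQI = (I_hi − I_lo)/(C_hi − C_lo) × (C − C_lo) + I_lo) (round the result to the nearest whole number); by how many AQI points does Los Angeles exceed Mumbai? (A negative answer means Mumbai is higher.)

65

Los Angeles: 341.6 ∈ [289.8, 389.1] ↔ index [151, 250].
151 + (341.6−289.8)·(250−151)/(389.1−289.8) = 151 + 51.8·99/99.3 ≈ 202.64, so AQI = 203.
Mumbai: 274.5 lies in 228.1–289.7, so I_lo=101, I_hi=150, C_lo=228.1, C_hi=289.7.
(150−101)/(289.7−228.1) × (274.5−228.1) + 101 = 49/61.6 × 46.4 + 101 ≈ 137.91 → 138.
AQIs: Los Angeles=203, Mumbai=138. Los Angeles (203) − Mumbai (138) = 65.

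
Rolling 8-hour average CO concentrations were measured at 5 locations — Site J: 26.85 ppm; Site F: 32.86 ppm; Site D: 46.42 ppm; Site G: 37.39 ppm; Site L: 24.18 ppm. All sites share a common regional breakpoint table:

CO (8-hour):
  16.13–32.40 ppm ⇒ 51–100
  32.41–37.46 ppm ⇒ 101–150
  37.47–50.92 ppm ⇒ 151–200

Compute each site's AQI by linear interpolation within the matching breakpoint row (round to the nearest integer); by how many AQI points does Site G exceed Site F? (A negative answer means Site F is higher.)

44

Site J: 26.85 lies in 16.13–32.40, so I_lo=51, I_hi=100, C_lo=16.13, C_hi=32.40.
(100−51)/(32.40−16.13) × (26.85−16.13) + 51 = 49/16.27 × 10.72 + 51 ≈ 83.29 → 83.
Site F: 32.86 ∈ [32.41, 37.46] ↔ index [101, 150].
101 + (32.86−32.41)·(150−101)/(37.46−32.41) = 101 + 0.45·49/5.05 ≈ 105.37, so AQI = 105.
Site D 46.42: bracket 37.47–50.92 → index 151–200; slope 49/13.45, offset 8.95.
AQI = 151 + 49/13.45·8.95 ≈ 183.61 ⇒ 184.
Site G: row 32.41–37.46 (AQI 101–150). (150−101)·(37.39−32.41)/(37.46−32.41) + 101 = 49·4.98/5.05 + 101 ≈ 149.32 → 149.
Site L 24.18: bracket 16.13–32.40 → index 51–100; slope 49/16.27, offset 8.05.
AQI = 51 + 49/16.27·8.05 ≈ 75.24 ⇒ 75.
AQIs: Site J=83, Site F=105, Site D=184, Site G=149, Site L=75. Site G (149) − Site F (105) = 44.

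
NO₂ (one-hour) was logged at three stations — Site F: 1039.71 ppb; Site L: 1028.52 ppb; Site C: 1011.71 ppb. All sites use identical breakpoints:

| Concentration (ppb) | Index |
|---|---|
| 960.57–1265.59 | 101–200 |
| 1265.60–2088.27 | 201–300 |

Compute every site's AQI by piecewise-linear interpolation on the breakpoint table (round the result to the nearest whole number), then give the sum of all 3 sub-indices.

Site F 1039.71: bracket 960.57–1265.59 → index 101–200; slope 99/305.02, offset 79.14.
AQI = 101 + 99/305.02·79.14 ≈ 126.69 ⇒ 127.
Site L: 1028.52 lies in 960.57–1265.59, so I_lo=101, I_hi=200, C_lo=960.57, C_hi=1265.59.
(200−101)/(1265.59−960.57) × (1028.52−960.57) + 101 = 99/305.02 × 67.95 + 101 ≈ 123.05 → 123.
Site C: row 960.57–1265.59 (AQI 101–200). (200−101)·(1011.71−960.57)/(1265.59−960.57) + 101 = 99·51.14/305.02 + 101 ≈ 117.60 → 118.
AQIs: Site F=127, Site L=123, Site C=118. Sum = 127 + 123 + 118 = 368.

368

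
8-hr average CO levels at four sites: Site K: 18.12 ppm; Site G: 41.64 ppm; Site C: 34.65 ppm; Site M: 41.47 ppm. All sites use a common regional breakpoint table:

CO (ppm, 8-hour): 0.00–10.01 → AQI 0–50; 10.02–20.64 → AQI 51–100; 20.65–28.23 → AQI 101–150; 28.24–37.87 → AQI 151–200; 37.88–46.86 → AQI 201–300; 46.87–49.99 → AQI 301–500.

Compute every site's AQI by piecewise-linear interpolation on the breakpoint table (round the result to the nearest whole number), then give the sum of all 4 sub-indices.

755

Site K: 18.12 lies in 10.02–20.64, so I_lo=51, I_hi=100, C_lo=10.02, C_hi=20.64.
(100−51)/(20.64−10.02) × (18.12−10.02) + 51 = 49/10.62 × 8.10 + 51 ≈ 88.37 → 88.
Site G: row 37.88–46.86 (AQI 201–300). (300−201)·(41.64−37.88)/(46.86−37.88) + 201 = 99·3.76/8.98 + 201 ≈ 242.45 → 242.
Site C: row 28.24–37.87 (AQI 151–200). (200−151)·(34.65−28.24)/(37.87−28.24) + 151 = 49·6.41/9.63 + 151 ≈ 183.62 → 184.
Site M: 41.47 lies in 37.88–46.86, so I_lo=201, I_hi=300, C_lo=37.88, C_hi=46.86.
(300−201)/(46.86−37.88) × (41.47−37.88) + 201 = 99/8.98 × 3.59 + 201 ≈ 240.58 → 241.
AQIs: Site K=88, Site G=242, Site C=184, Site M=241. Sum = 88 + 242 + 184 + 241 = 755.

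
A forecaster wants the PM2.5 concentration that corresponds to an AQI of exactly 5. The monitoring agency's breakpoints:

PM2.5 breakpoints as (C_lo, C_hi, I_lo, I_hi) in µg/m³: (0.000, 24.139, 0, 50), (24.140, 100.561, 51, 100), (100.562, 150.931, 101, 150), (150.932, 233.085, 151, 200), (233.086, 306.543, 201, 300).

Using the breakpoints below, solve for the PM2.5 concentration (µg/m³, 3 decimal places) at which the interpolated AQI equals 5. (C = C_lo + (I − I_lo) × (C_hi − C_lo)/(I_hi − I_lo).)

2.414

AQI 5 lies in the 0–50 band, which corresponds to 0.000–24.139 µg/m³.
C = 0.000 + (5−0)×(24.139−0.000)/(50−0) = 0.000 + 5×24.139/50 ≈ 2.41390 µg/m³ → 2.414 µg/m³ to 3 dp.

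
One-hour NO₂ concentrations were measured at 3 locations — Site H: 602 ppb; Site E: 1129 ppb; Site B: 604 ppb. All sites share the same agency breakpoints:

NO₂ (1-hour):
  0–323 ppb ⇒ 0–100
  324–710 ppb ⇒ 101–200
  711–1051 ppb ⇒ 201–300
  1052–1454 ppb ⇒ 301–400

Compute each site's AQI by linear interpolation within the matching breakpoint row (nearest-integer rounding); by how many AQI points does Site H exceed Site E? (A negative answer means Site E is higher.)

Site H: 602 lies in 324–710, so I_lo=101, I_hi=200, C_lo=324, C_hi=710.
(200−101)/(710−324) × (602−324) + 101 = 99/386 × 278 + 101 ≈ 172.30 → 172.
Site E: 1129 ∈ [1052, 1454] ↔ index [301, 400].
301 + (1129−1052)·(400−301)/(1454−1052) = 301 + 77·99/402 ≈ 319.96, so AQI = 320.
Site B: 604 ∈ [324, 710] ↔ index [101, 200].
101 + (604−324)·(200−101)/(710−324) = 101 + 280·99/386 ≈ 172.81, so AQI = 173.
AQIs: Site H=172, Site E=320, Site B=173. Site H (172) − Site E (320) = -148.

-148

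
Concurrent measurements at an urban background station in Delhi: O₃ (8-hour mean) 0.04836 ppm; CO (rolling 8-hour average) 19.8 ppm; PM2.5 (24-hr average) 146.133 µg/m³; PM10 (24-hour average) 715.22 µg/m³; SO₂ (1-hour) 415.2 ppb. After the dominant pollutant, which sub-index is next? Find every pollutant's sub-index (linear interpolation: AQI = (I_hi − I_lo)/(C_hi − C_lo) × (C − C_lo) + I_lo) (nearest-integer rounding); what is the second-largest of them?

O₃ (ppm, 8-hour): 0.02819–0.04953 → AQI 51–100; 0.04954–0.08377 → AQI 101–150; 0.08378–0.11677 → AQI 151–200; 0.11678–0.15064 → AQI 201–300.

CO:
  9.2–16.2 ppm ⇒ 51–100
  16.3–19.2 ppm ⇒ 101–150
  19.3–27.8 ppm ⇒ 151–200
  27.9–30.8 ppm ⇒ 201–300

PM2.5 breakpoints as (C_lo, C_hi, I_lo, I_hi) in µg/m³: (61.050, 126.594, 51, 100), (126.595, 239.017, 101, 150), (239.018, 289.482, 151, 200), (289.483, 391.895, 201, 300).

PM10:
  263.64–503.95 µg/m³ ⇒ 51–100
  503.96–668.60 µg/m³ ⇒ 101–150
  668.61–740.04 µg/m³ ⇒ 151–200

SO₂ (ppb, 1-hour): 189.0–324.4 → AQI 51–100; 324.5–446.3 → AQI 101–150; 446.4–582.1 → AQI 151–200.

154

O₃: 0.04836 lies in 0.02819–0.04953, so I_lo=51, I_hi=100, C_lo=0.02819, C_hi=0.04953.
(100−51)/(0.04953−0.02819) × (0.04836−0.02819) + 51 = 49/0.02134 × 0.02017 + 51 ≈ 97.31 → 97.
CO: row 19.3–27.8 (AQI 151–200). (200−151)·(19.8−19.3)/(27.8−19.3) + 151 = 49·0.5/8.5 + 151 ≈ 153.88 → 154.
PM2.5: 146.133 ∈ [126.595, 239.017] ↔ index [101, 150].
101 + (146.133−126.595)·(150−101)/(239.017−126.595) = 101 + 19.538·49/112.422 ≈ 109.52, so AQI = 110.
PM10 715.22: bracket 668.61–740.04 → index 151–200; slope 49/71.43, offset 46.61.
AQI = 151 + 49/71.43·46.61 ≈ 182.97 ⇒ 183.
SO₂ 415.2: bracket 324.5–446.3 → index 101–150; slope 49/121.8, offset 90.7.
AQI = 101 + 49/121.8·90.7 ≈ 137.49 ⇒ 137.
Sub-indices: O₃→97, CO→154, PM2.5→110, PM10→183, SO₂→137. Ranked high→low: 183, 154, 137, 110, 97. Second-highest sub-index = 154.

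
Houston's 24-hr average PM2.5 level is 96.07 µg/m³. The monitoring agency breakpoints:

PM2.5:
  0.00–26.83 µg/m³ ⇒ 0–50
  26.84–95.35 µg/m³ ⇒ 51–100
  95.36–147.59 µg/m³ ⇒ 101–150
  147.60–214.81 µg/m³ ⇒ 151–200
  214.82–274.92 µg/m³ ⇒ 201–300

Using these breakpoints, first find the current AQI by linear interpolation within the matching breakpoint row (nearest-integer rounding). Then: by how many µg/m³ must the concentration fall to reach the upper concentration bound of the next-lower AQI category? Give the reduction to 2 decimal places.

PM2.5: 96.07 ∈ [95.36, 147.59] ↔ index [101, 150].
101 + (96.07−95.36)·(150−101)/(147.59−95.36) = 101 + 0.71·49/52.23 ≈ 101.67, so AQI = 102.
Current AQI 102 is in the Unhealthy for Sensitive Groups range (101–150). The next-lower category tops out at AQI 100, whose upper concentration bound is 95.35 µg/m³.
Reduction needed = 96.07 − 95.35 = 0.72 µg/m³.

0.72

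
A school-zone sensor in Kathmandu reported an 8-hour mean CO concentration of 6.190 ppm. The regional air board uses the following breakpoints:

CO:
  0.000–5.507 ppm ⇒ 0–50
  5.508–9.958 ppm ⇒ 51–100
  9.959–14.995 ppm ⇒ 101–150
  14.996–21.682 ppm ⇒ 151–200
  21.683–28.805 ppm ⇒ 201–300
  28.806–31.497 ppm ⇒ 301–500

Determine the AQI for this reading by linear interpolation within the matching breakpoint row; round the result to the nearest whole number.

59

CO: 6.190 ∈ [5.508, 9.958] ↔ index [51, 100].
51 + (6.190−5.508)·(100−51)/(9.958−5.508) = 51 + 0.682·49/4.450 ≈ 58.51, so AQI = 59.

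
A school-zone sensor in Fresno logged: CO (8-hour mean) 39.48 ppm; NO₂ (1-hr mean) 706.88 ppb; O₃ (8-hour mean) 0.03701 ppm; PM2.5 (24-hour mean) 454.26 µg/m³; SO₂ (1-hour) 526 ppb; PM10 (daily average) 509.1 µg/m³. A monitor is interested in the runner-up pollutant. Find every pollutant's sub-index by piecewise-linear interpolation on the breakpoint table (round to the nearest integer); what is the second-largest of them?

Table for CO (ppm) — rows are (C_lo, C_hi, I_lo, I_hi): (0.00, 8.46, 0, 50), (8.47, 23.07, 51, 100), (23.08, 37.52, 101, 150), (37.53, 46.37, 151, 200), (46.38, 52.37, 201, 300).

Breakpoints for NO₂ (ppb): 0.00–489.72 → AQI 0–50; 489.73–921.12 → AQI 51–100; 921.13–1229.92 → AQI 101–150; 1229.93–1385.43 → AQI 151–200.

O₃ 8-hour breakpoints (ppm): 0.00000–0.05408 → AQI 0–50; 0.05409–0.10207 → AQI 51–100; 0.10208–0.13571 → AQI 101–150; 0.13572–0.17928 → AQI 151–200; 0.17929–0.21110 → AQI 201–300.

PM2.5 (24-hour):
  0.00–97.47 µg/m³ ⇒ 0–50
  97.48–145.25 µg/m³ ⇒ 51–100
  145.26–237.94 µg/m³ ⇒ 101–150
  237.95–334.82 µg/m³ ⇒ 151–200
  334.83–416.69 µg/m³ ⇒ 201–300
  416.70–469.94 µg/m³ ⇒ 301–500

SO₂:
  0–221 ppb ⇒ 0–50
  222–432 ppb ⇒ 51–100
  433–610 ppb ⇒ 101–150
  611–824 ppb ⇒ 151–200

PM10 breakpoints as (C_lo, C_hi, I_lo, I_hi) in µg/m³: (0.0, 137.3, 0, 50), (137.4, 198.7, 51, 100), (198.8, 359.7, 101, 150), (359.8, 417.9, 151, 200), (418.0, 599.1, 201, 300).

CO: 39.48 ∈ [37.53, 46.37] ↔ index [151, 200].
151 + (39.48−37.53)·(200−151)/(46.37−37.53) = 151 + 1.95·49/8.84 ≈ 161.81, so AQI = 162.
NO₂ 706.88: bracket 489.73–921.12 → index 51–100; slope 49/431.39, offset 217.15.
AQI = 51 + 49/431.39·217.15 ≈ 75.67 ⇒ 76.
O₃ 0.03701: bracket 0.00000–0.05408 → index 0–50; slope 50/0.05408, offset 0.03701.
AQI = 0 + 50/0.05408·0.03701 ≈ 34.22 ⇒ 34.
PM2.5 454.26: bracket 416.70–469.94 → index 301–500; slope 199/53.24, offset 37.56.
AQI = 301 + 199/53.24·37.56 ≈ 441.39 ⇒ 441.
SO₂: 526 ∈ [433, 610] ↔ index [101, 150].
101 + (526−433)·(150−101)/(610−433) = 101 + 93·49/177 ≈ 126.75, so AQI = 127.
PM10: 509.1 lies in 418.0–599.1, so I_lo=201, I_hi=300, C_lo=418.0, C_hi=599.1.
(300−201)/(599.1−418.0) × (509.1−418.0) + 201 = 99/181.1 × 91.1 + 201 ≈ 250.80 → 251.
Sub-indices: CO→162, NO₂→76, O₃→34, PM2.5→441, SO₂→127, PM10→251. Ranked high→low: 441, 251, 162, 127, 76, 34. Second-highest sub-index = 251.

251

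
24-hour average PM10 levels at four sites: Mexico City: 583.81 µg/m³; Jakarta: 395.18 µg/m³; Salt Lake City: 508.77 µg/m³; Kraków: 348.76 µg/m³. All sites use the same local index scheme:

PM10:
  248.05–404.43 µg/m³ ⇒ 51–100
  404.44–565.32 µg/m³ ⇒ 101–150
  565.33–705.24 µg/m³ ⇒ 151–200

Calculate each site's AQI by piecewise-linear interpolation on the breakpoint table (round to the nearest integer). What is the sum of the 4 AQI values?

470

Mexico City: row 565.33–705.24 (AQI 151–200). (200−151)·(583.81−565.33)/(705.24−565.33) + 151 = 49·18.48/139.91 + 151 ≈ 157.47 → 157.
Jakarta: 395.18 lies in 248.05–404.43, so I_lo=51, I_hi=100, C_lo=248.05, C_hi=404.43.
(100−51)/(404.43−248.05) × (395.18−248.05) + 51 = 49/156.38 × 147.13 + 51 ≈ 97.10 → 97.
Salt Lake City: row 404.44–565.32 (AQI 101–150). (150−101)·(508.77−404.44)/(565.32−404.44) + 101 = 49·104.33/160.88 + 101 ≈ 132.78 → 133.
Kraków: 348.76 ∈ [248.05, 404.43] ↔ index [51, 100].
51 + (348.76−248.05)·(100−51)/(404.43−248.05) = 51 + 100.71·49/156.38 ≈ 82.56, so AQI = 83.
AQIs: Mexico City=157, Jakarta=97, Salt Lake City=133, Kraków=83. Sum = 157 + 97 + 133 + 83 = 470.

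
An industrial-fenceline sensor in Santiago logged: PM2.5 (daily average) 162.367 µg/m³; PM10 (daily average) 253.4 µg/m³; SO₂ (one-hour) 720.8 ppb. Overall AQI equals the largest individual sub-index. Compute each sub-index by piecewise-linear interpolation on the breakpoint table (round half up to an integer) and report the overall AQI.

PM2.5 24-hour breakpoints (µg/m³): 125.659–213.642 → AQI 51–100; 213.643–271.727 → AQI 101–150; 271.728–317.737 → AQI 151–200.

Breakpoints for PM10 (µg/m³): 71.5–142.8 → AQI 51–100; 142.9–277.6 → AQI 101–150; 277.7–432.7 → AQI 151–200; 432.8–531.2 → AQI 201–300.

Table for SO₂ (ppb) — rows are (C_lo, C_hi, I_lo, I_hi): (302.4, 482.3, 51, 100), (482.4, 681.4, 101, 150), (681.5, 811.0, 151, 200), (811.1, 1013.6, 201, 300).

166

PM2.5: 162.367 lies in 125.659–213.642, so I_lo=51, I_hi=100, C_lo=125.659, C_hi=213.642.
(100−51)/(213.642−125.659) × (162.367−125.659) + 51 = 49/87.983 × 36.708 + 51 ≈ 71.44 → 71.
PM10: row 142.9–277.6 (AQI 101–150). (150−101)·(253.4−142.9)/(277.6−142.9) + 101 = 49·110.5/134.7 + 101 ≈ 141.20 → 141.
SO₂: row 681.5–811.0 (AQI 151–200). (200−151)·(720.8−681.5)/(811.0−681.5) + 151 = 49·39.3/129.5 + 151 ≈ 165.87 → 166.
Sub-indices: PM2.5→71, PM10→141, SO₂→166. Overall AQI = max = 166; dominant pollutant is SO₂.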